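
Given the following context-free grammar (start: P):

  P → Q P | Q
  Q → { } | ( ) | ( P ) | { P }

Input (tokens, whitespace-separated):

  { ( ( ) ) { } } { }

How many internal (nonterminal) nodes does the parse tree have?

[P [Q { [P [Q ( [P [Q ( )]] )] [P [Q { }]]] }] [P [Q { }]]]

10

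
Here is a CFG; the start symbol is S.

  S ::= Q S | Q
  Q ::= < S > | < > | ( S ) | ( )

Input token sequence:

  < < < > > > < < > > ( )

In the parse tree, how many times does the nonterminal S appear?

[S [Q < [S [Q < [S [Q < >]] >]] >] [S [Q < [S [Q < >]] >] [S [Q ( )]]]]

6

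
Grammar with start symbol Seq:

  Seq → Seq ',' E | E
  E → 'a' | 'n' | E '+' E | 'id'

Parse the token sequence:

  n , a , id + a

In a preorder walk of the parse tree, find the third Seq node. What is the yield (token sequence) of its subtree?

[Seq [Seq [Seq [E n]] , [E a]] , [E [E id] + [E a]]]

n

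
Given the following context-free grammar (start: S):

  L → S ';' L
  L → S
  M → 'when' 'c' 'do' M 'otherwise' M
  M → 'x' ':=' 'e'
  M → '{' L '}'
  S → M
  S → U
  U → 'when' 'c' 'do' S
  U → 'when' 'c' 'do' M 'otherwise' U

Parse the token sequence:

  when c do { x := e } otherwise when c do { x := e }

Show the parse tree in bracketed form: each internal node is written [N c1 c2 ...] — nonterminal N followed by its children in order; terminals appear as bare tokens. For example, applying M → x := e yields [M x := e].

S
U
when c do M otherwise U
when c do { L } otherwise U
when c do { S } otherwise U
when c do { M } otherwise U
when c do { x := e } otherwise U
when c do { x := e } otherwise when c do S
when c do { x := e } otherwise when c do M
when c do { x := e } otherwise when c do { L }
when c do { x := e } otherwise when c do { S }
when c do { x := e } otherwise when c do { M }
when c do { x := e } otherwise when c do { x := e }

[S [U when c do [M { [L [S [M x := e]]] }] otherwise [U when c do [S [M { [L [S [M x := e]]] }]]]]]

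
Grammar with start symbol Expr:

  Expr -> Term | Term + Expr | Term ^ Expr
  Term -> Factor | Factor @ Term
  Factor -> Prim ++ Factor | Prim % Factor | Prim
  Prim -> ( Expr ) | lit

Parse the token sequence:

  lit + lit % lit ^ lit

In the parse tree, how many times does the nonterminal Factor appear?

[Expr [Term [Factor [Prim lit]]] + [Expr [Term [Factor [Prim lit] % [Factor [Prim lit]]]] ^ [Expr [Term [Factor [Prim lit]]]]]]

4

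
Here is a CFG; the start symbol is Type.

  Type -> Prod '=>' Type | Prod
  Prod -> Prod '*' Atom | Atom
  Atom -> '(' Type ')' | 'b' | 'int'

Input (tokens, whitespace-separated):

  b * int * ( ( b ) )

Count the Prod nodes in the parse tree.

5

[Type [Prod [Prod [Prod [Atom b]] * [Atom int]] * [Atom ( [Type [Prod [Atom ( [Type [Prod [Atom b]]] )]]] )]]]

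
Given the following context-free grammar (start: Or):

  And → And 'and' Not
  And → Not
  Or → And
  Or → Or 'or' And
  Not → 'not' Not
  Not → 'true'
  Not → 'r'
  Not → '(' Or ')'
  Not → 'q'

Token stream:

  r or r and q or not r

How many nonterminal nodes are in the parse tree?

12

[Or [Or [Or [And [Not r]]] or [And [And [Not r]] and [Not q]]] or [And [Not not [Not r]]]]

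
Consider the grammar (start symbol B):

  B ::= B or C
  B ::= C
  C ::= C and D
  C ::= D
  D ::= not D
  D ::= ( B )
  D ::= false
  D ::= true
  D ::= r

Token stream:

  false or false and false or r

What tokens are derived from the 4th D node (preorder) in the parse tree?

[B [B [B [C [D false]]] or [C [C [D false]] and [D false]]] or [C [D r]]]

r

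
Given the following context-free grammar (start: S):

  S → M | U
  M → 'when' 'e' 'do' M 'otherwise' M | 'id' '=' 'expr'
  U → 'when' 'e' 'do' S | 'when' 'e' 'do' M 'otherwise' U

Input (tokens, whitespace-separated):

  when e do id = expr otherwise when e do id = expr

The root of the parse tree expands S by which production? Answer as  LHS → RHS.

S → U

[S [U when e do [M id = expr] otherwise [U when e do [S [M id = expr]]]]]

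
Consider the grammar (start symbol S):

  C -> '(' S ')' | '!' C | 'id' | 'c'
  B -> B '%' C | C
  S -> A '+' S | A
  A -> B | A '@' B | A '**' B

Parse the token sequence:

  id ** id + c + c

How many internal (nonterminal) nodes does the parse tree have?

15

[S [A [A [B [C id]]] ** [B [C id]]] + [S [A [B [C c]]] + [S [A [B [C c]]]]]]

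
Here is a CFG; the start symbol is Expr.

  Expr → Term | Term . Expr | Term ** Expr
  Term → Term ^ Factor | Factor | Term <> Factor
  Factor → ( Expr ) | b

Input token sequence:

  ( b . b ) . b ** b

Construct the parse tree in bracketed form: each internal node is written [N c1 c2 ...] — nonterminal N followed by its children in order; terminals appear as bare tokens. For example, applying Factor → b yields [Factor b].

[Expr [Term [Factor ( [Expr [Term [Factor b]] . [Expr [Term [Factor b]]]] )]] . [Expr [Term [Factor b]] ** [Expr [Term [Factor b]]]]]

Expr
Term . Expr
Factor . Expr
( Expr ) . Expr
( Term . Expr ) . Expr
( Factor . Expr ) . Expr
( b . Expr ) . Expr
( b . Term ) . Expr
( b . Factor ) . Expr
( b . b ) . Expr
( b . b ) . Term ** Expr
( b . b ) . Factor ** Expr
( b . b ) . b ** Expr
( b . b ) . b ** Term
( b . b ) . b ** Factor
( b . b ) . b ** b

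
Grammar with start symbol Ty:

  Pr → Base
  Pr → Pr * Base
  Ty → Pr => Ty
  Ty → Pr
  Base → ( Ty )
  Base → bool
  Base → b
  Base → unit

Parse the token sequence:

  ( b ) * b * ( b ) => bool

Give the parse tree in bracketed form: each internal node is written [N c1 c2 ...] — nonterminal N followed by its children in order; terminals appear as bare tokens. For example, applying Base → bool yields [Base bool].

Ty
Pr => Ty
Pr * Base => Ty
Pr * Base * Base => Ty
Base * Base * Base => Ty
( Ty ) * Base * Base => Ty
( Pr ) * Base * Base => Ty
( Base ) * Base * Base => Ty
( b ) * Base * Base => Ty
( b ) * b * Base => Ty
( b ) * b * ( Ty ) => Ty
( b ) * b * ( Pr ) => Ty
( b ) * b * ( Base ) => Ty
( b ) * b * ( b ) => Ty
( b ) * b * ( b ) => Pr
( b ) * b * ( b ) => Base
( b ) * b * ( b ) => bool

[Ty [Pr [Pr [Pr [Base ( [Ty [Pr [Base b]]] )]] * [Base b]] * [Base ( [Ty [Pr [Base b]]] )]] => [Ty [Pr [Base bool]]]]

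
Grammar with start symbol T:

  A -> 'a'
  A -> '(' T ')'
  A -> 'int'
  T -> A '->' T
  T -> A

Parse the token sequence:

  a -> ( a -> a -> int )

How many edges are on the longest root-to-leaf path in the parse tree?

[T [A a] -> [T [A ( [T [A a] -> [T [A a] -> [T [A int]]]] )]]]

7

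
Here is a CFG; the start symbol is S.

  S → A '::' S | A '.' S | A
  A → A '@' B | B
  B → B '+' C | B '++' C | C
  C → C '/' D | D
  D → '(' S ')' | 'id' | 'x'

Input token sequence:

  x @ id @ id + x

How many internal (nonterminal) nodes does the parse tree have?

[S [A [A [A [B [C [D x]]]] @ [B [C [D id]]]] @ [B [B [C [D id]]] + [C [D x]]]]]

16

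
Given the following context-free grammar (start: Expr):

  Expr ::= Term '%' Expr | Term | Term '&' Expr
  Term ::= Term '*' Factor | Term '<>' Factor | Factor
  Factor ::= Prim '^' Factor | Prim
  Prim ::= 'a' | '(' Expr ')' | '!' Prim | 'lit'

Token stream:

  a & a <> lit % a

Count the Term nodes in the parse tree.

4

[Expr [Term [Factor [Prim a]]] & [Expr [Term [Term [Factor [Prim a]]] <> [Factor [Prim lit]]] % [Expr [Term [Factor [Prim a]]]]]]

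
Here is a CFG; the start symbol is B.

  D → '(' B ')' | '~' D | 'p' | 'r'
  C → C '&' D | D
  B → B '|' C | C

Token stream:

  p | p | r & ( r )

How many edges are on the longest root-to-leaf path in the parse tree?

6

[B [B [B [C [D p]]] | [C [D p]]] | [C [C [D r]] & [D ( [B [C [D r]]] )]]]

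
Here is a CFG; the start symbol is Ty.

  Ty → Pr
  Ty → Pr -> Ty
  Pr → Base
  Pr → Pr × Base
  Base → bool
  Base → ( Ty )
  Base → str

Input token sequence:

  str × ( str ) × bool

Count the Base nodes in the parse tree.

[Ty [Pr [Pr [Pr [Base str]] × [Base ( [Ty [Pr [Base str]]] )]] × [Base bool]]]

4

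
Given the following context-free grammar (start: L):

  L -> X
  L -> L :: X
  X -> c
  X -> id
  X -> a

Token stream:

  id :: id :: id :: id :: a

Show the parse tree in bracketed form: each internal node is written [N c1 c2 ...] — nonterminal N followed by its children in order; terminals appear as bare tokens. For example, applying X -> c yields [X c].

L
L :: X
L :: X :: X
L :: X :: X :: X
L :: X :: X :: X :: X
X :: X :: X :: X :: X
id :: X :: X :: X :: X
id :: id :: X :: X :: X
id :: id :: id :: X :: X
id :: id :: id :: id :: X
id :: id :: id :: id :: a

[L [L [L [L [L [X id]] :: [X id]] :: [X id]] :: [X id]] :: [X a]]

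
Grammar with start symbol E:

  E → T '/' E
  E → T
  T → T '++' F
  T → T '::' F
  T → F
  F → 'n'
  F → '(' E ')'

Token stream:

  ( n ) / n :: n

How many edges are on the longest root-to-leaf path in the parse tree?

[E [T [F ( [E [T [F n]]] )]] / [E [T [T [F n]] :: [F n]]]]

6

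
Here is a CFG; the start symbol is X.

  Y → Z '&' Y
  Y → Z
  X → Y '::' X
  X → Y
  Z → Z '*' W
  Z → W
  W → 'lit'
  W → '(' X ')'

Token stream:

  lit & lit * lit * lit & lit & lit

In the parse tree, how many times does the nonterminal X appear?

1

[X [Y [Z [W lit]] & [Y [Z [Z [Z [W lit]] * [W lit]] * [W lit]] & [Y [Z [W lit]] & [Y [Z [W lit]]]]]]]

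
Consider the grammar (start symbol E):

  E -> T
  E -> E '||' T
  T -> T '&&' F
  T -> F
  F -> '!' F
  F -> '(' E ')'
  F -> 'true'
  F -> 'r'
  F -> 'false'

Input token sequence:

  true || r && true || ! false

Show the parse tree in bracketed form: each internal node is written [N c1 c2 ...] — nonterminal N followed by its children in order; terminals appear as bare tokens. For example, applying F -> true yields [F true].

[E [E [E [T [F true]]] || [T [T [F r]] && [F true]]] || [T [F ! [F false]]]]

E
E || T
E || T || T
T || T || T
F || T || T
true || T || T
true || T && F || T
true || F && F || T
true || r && F || T
true || r && true || T
true || r && true || F
true || r && true || ! F
true || r && true || ! false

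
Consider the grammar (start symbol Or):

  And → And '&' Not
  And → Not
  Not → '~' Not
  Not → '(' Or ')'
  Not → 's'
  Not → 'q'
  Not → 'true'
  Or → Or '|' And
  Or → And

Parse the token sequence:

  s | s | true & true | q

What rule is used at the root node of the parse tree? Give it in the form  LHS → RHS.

Or → Or '|' And

[Or [Or [Or [Or [And [Not s]]] | [And [Not s]]] | [And [And [Not true]] & [Not true]]] | [And [Not q]]]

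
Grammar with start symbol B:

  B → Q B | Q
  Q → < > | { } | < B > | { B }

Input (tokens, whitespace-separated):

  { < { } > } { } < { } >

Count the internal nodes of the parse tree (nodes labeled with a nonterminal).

12

[B [Q { [B [Q < [B [Q { }]] >]] }] [B [Q { }] [B [Q < [B [Q { }]] >]]]]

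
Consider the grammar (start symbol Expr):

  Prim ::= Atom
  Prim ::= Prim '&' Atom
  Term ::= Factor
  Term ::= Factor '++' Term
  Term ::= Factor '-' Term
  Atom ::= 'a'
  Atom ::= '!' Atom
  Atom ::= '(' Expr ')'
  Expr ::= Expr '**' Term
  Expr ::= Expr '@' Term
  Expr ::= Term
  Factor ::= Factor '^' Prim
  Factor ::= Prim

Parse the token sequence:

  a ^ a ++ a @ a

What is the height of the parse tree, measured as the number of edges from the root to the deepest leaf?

[Expr [Expr [Term [Factor [Factor [Prim [Atom a]]] ^ [Prim [Atom a]]] ++ [Term [Factor [Prim [Atom a]]]]]] @ [Term [Factor [Prim [Atom a]]]]]

7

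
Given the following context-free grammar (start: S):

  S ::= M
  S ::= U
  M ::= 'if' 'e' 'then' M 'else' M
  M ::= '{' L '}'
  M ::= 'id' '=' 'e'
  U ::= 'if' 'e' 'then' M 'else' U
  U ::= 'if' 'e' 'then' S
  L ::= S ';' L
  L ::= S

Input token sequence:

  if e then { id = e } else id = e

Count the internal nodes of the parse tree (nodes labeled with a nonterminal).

7

[S [M if e then [M { [L [S [M id = e]]] }] else [M id = e]]]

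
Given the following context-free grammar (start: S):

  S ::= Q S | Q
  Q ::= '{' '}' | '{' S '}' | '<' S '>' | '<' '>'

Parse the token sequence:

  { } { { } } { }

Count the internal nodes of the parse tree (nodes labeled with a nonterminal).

[S [Q { }] [S [Q { [S [Q { }]] }] [S [Q { }]]]]

8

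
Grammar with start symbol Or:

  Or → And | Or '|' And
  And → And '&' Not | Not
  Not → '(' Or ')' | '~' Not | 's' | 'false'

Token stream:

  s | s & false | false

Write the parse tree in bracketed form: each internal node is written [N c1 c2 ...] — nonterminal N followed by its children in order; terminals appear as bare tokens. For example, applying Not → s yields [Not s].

[Or [Or [Or [And [Not s]]] | [And [And [Not s]] & [Not false]]] | [And [Not false]]]

Or
Or | And
Or | And | And
And | And | And
Not | And | And
s | And | And
s | And & Not | And
s | Not & Not | And
s | s & Not | And
s | s & false | And
s | s & false | Not
s | s & false | false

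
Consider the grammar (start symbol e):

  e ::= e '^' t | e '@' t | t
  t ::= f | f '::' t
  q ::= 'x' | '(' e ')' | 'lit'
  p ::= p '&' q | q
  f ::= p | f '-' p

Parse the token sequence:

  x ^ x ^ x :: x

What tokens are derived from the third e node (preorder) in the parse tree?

x

[e [e [e [t [f [p [q x]]]]] ^ [t [f [p [q x]]]]] ^ [t [f [p [q x]]] :: [t [f [p [q x]]]]]]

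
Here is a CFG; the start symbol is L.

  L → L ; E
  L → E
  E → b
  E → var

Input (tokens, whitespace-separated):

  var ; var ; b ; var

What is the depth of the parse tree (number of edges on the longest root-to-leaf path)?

[L [L [L [L [E var]] ; [E var]] ; [E b]] ; [E var]]

5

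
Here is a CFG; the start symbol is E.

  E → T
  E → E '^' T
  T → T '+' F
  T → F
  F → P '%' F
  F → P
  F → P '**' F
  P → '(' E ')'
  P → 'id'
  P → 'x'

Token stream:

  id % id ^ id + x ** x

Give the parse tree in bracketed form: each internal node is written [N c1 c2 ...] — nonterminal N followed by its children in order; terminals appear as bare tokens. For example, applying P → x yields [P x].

E
E ^ T
T ^ T
F ^ T
P % F ^ T
id % F ^ T
id % P ^ T
id % id ^ T
id % id ^ T + F
id % id ^ F + F
id % id ^ P + F
id % id ^ id + F
id % id ^ id + P ** F
id % id ^ id + x ** F
id % id ^ id + x ** P
id % id ^ id + x ** x

[E [E [T [F [P id] % [F [P id]]]]] ^ [T [T [F [P id]]] + [F [P x] ** [F [P x]]]]]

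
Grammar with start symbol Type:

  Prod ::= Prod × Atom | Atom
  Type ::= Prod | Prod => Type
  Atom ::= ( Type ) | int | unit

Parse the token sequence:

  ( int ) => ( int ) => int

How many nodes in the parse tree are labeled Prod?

[Type [Prod [Atom ( [Type [Prod [Atom int]]] )]] => [Type [Prod [Atom ( [Type [Prod [Atom int]]] )]] => [Type [Prod [Atom int]]]]]

5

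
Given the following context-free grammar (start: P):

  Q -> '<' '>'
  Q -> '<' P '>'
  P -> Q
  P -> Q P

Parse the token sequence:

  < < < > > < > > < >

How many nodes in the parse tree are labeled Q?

[P [Q < [P [Q < [P [Q < >]] >] [P [Q < >]]] >] [P [Q < >]]]

5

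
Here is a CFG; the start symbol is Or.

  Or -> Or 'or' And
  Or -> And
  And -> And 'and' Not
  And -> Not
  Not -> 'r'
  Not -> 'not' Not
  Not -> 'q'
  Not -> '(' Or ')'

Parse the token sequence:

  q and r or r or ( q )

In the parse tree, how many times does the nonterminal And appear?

5

[Or [Or [Or [And [And [Not q]] and [Not r]]] or [And [Not r]]] or [And [Not ( [Or [And [Not q]]] )]]]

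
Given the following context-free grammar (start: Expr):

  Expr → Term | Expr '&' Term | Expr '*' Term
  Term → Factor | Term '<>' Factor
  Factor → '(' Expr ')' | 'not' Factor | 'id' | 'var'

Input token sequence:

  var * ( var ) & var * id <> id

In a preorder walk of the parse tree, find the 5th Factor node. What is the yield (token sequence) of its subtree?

[Expr [Expr [Expr [Expr [Term [Factor var]]] * [Term [Factor ( [Expr [Term [Factor var]]] )]]] & [Term [Factor var]]] * [Term [Term [Factor id]] <> [Factor id]]]

id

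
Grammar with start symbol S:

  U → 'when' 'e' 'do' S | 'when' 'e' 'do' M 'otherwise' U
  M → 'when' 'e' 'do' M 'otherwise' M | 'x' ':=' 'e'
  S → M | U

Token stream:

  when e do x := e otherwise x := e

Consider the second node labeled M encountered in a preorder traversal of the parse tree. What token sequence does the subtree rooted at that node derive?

x := e

[S [M when e do [M x := e] otherwise [M x := e]]]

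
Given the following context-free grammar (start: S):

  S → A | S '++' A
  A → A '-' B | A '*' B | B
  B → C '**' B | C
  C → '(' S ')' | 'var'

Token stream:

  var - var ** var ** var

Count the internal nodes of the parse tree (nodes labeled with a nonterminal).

[S [A [A [B [C var]]] - [B [C var] ** [B [C var] ** [B [C var]]]]]]

11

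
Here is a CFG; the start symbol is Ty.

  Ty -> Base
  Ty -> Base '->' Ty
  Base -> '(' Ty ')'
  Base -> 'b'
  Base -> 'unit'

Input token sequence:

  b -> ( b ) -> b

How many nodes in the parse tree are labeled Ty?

4

[Ty [Base b] -> [Ty [Base ( [Ty [Base b]] )] -> [Ty [Base b]]]]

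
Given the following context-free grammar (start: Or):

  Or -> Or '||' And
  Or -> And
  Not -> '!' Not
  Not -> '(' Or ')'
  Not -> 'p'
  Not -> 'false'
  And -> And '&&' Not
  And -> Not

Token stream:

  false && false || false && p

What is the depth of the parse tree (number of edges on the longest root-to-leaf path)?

[Or [Or [And [And [Not false]] && [Not false]]] || [And [And [Not false]] && [Not p]]]

5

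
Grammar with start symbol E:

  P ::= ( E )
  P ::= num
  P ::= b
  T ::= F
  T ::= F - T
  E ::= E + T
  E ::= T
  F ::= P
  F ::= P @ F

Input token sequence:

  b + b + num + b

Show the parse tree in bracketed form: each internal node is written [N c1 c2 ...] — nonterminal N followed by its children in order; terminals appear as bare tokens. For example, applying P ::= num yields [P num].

E
E + T
E + T + T
E + T + T + T
T + T + T + T
F + T + T + T
P + T + T + T
b + T + T + T
b + F + T + T
b + P + T + T
b + b + T + T
b + b + F + T
b + b + P + T
b + b + num + T
b + b + num + F
b + b + num + P
b + b + num + b

[E [E [E [E [T [F [P b]]]] + [T [F [P b]]]] + [T [F [P num]]]] + [T [F [P b]]]]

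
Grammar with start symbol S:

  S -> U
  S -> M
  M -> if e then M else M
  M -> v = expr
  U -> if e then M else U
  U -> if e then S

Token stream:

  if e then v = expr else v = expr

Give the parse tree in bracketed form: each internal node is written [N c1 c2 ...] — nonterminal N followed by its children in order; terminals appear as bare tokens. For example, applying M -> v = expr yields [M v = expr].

[S [M if e then [M v = expr] else [M v = expr]]]

S
M
if e then M else M
if e then v = expr else M
if e then v = expr else v = expr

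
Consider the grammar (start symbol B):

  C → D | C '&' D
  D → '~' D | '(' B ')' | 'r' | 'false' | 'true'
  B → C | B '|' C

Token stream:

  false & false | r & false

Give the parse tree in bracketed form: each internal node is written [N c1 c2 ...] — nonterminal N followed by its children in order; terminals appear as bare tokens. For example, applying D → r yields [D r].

B
B | C
C | C
C & D | C
D & D | C
false & D | C
false & false | C
false & false | C & D
false & false | D & D
false & false | r & D
false & false | r & false

[B [B [C [C [D false]] & [D false]]] | [C [C [D r]] & [D false]]]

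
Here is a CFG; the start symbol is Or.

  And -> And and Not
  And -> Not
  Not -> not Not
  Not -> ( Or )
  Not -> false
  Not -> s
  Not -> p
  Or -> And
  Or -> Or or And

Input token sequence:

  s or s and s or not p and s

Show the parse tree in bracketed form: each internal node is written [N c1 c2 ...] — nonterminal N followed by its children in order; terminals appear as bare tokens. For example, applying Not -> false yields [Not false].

Or
Or or And
Or or And or And
And or And or And
Not or And or And
s or And or And
s or And and Not or And
s or Not and Not or And
s or s and Not or And
s or s and s or And
s or s and s or And and Not
s or s and s or Not and Not
s or s and s or not Not and Not
s or s and s or not p and Not
s or s and s or not p and s

[Or [Or [Or [And [Not s]]] or [And [And [Not s]] and [Not s]]] or [And [And [Not not [Not p]]] and [Not s]]]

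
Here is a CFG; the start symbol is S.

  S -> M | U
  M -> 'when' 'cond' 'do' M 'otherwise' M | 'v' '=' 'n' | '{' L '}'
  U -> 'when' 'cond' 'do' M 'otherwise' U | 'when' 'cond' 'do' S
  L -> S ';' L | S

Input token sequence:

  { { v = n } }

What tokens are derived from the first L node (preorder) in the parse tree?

[S [M { [L [S [M { [L [S [M v = n]]] }]]] }]]

{ v = n }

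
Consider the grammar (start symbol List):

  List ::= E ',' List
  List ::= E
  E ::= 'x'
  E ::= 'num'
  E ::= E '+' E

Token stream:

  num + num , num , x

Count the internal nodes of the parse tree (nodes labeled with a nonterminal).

[List [E [E num] + [E num]] , [List [E num] , [List [E x]]]]

8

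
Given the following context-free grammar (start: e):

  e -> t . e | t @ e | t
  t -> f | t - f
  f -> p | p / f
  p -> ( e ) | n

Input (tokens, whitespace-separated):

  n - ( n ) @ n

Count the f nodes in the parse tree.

[e [t [t [f [p n]]] - [f [p ( [e [t [f [p n]]]] )]]] @ [e [t [f [p n]]]]]

4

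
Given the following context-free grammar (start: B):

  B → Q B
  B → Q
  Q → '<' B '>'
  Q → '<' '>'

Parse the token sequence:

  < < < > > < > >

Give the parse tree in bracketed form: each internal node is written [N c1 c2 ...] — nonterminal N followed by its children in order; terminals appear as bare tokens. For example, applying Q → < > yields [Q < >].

B
Q
< B >
< Q B >
< < B > B >
< < Q > B >
< < < > > B >
< < < > > Q >
< < < > > < > >

[B [Q < [B [Q < [B [Q < >]] >] [B [Q < >]]] >]]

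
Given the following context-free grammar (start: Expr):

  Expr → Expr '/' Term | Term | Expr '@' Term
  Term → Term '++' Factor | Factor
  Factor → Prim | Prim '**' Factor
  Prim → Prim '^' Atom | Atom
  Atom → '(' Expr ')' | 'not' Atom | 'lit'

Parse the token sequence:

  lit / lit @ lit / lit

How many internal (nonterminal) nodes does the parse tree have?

[Expr [Expr [Expr [Expr [Term [Factor [Prim [Atom lit]]]]] / [Term [Factor [Prim [Atom lit]]]]] @ [Term [Factor [Prim [Atom lit]]]]] / [Term [Factor [Prim [Atom lit]]]]]

20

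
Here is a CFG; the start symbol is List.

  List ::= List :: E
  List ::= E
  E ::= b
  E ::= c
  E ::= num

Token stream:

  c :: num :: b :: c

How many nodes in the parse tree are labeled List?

4

[List [List [List [List [E c]] :: [E num]] :: [E b]] :: [E c]]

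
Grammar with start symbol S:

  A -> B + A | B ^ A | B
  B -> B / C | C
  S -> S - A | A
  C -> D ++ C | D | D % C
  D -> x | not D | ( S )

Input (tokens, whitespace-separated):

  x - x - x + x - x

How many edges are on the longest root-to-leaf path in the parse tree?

8

[S [S [S [S [A [B [C [D x]]]]] - [A [B [C [D x]]]]] - [A [B [C [D x]]] + [A [B [C [D x]]]]]] - [A [B [C [D x]]]]]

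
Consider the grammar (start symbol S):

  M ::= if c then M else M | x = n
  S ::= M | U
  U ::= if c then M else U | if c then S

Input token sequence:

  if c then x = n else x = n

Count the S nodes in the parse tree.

[S [M if c then [M x = n] else [M x = n]]]

1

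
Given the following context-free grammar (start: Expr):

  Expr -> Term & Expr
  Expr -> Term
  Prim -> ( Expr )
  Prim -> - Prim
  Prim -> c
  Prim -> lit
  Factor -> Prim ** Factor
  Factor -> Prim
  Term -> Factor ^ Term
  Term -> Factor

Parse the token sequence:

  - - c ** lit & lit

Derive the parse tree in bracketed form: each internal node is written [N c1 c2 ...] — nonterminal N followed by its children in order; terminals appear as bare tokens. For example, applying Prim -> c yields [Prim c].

[Expr [Term [Factor [Prim - [Prim - [Prim c]]] ** [Factor [Prim lit]]]] & [Expr [Term [Factor [Prim lit]]]]]

Expr
Term & Expr
Factor & Expr
Prim ** Factor & Expr
- Prim ** Factor & Expr
- - Prim ** Factor & Expr
- - c ** Factor & Expr
- - c ** Prim & Expr
- - c ** lit & Expr
- - c ** lit & Term
- - c ** lit & Factor
- - c ** lit & Prim
- - c ** lit & lit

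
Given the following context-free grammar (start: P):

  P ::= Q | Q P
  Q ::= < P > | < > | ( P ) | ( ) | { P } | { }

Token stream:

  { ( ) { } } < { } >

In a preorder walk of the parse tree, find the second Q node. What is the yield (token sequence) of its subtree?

[P [Q { [P [Q ( )] [P [Q { }]]] }] [P [Q < [P [Q { }]] >]]]

( )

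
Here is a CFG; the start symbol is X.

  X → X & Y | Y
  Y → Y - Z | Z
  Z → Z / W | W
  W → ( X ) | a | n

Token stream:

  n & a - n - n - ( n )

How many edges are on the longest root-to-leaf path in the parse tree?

[X [X [Y [Z [W n]]]] & [Y [Y [Y [Y [Z [W a]]] - [Z [W n]]] - [Z [W n]]] - [Z [W ( [X [Y [Z [W n]]]] )]]]]

8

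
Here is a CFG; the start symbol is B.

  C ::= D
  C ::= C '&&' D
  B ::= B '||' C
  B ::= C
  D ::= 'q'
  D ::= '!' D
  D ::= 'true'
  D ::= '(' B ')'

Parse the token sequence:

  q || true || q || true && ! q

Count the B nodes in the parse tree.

[B [B [B [B [C [D q]]] || [C [D true]]] || [C [D q]]] || [C [C [D true]] && [D ! [D q]]]]

4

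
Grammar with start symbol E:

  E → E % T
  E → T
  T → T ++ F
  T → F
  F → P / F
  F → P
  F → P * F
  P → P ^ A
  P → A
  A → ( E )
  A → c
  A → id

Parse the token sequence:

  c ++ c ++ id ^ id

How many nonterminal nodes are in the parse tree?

15

[E [T [T [T [F [P [A c]]]] ++ [F [P [A c]]]] ++ [F [P [P [A id]] ^ [A id]]]]]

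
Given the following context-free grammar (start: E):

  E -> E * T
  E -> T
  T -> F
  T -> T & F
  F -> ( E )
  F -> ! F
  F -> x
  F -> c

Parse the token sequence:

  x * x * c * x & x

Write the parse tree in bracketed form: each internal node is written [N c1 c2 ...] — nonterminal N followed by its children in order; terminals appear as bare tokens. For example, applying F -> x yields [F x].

E
E * T
E * T * T
E * T * T * T
T * T * T * T
F * T * T * T
x * T * T * T
x * F * T * T
x * x * T * T
x * x * F * T
x * x * c * T
x * x * c * T & F
x * x * c * F & F
x * x * c * x & F
x * x * c * x & x

[E [E [E [E [T [F x]]] * [T [F x]]] * [T [F c]]] * [T [T [F x]] & [F x]]]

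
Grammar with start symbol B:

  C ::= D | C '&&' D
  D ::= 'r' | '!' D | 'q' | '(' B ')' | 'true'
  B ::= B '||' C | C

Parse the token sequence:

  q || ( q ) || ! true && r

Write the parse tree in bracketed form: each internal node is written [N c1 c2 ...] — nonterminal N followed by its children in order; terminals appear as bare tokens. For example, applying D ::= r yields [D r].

B
B || C
B || C || C
C || C || C
D || C || C
q || C || C
q || D || C
q || ( B ) || C
q || ( C ) || C
q || ( D ) || C
q || ( q ) || C
q || ( q ) || C && D
q || ( q ) || D && D
q || ( q ) || ! D && D
q || ( q ) || ! true && D
q || ( q ) || ! true && r

[B [B [B [C [D q]]] || [C [D ( [B [C [D q]]] )]]] || [C [C [D ! [D true]]] && [D r]]]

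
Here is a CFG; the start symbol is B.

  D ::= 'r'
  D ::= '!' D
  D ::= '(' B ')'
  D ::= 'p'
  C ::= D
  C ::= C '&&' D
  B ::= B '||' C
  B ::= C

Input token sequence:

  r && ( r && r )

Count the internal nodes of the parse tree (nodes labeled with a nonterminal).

[B [C [C [D r]] && [D ( [B [C [C [D r]] && [D r]]] )]]]

10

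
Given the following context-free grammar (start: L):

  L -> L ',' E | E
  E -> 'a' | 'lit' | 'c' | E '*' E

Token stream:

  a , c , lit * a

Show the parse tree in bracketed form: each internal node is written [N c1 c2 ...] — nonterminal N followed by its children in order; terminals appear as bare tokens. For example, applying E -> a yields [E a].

L
L , E
L , E , E
E , E , E
a , E , E
a , c , E
a , c , E * E
a , c , lit * E
a , c , lit * a

[L [L [L [E a]] , [E c]] , [E [E lit] * [E a]]]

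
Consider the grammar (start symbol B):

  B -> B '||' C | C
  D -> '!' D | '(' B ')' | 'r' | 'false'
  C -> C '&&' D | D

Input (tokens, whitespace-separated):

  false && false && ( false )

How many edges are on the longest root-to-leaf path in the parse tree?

6

[B [C [C [C [D false]] && [D false]] && [D ( [B [C [D false]]] )]]]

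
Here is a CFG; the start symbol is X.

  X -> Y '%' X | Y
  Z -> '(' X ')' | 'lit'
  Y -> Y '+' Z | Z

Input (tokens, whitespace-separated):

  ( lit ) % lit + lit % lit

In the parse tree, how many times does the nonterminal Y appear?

5

[X [Y [Z ( [X [Y [Z lit]]] )]] % [X [Y [Y [Z lit]] + [Z lit]] % [X [Y [Z lit]]]]]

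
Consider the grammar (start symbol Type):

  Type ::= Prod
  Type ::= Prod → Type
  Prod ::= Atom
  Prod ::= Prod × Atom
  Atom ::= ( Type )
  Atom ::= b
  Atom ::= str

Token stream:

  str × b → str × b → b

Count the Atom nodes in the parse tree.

[Type [Prod [Prod [Atom str]] × [Atom b]] → [Type [Prod [Prod [Atom str]] × [Atom b]] → [Type [Prod [Atom b]]]]]

5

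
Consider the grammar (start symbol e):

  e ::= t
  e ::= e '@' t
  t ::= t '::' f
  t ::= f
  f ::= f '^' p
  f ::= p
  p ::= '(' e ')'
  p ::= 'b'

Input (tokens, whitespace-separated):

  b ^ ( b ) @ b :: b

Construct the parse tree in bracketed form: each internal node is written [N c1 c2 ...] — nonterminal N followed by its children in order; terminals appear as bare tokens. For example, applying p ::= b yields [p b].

[e [e [t [f [f [p b]] ^ [p ( [e [t [f [p b]]]] )]]]] @ [t [t [f [p b]]] :: [f [p b]]]]

e
e @ t
t @ t
f @ t
f ^ p @ t
p ^ p @ t
b ^ p @ t
b ^ ( e ) @ t
b ^ ( t ) @ t
b ^ ( f ) @ t
b ^ ( p ) @ t
b ^ ( b ) @ t
b ^ ( b ) @ t :: f
b ^ ( b ) @ f :: f
b ^ ( b ) @ p :: f
b ^ ( b ) @ b :: f
b ^ ( b ) @ b :: p
b ^ ( b ) @ b :: b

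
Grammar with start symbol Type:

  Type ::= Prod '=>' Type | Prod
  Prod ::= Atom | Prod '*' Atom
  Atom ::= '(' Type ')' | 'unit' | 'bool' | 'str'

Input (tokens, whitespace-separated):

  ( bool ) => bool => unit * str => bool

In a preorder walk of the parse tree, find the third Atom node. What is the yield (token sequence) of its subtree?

bool

[Type [Prod [Atom ( [Type [Prod [Atom bool]]] )]] => [Type [Prod [Atom bool]] => [Type [Prod [Prod [Atom unit]] * [Atom str]] => [Type [Prod [Atom bool]]]]]]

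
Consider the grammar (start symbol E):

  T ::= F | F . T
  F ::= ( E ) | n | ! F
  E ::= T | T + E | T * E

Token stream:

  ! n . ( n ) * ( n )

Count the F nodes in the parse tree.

[E [T [F ! [F n]] . [T [F ( [E [T [F n]]] )]]] * [E [T [F ( [E [T [F n]]] )]]]]

6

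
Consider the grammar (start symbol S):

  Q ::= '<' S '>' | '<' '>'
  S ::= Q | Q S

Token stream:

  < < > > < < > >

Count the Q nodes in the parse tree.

4

[S [Q < [S [Q < >]] >] [S [Q < [S [Q < >]] >]]]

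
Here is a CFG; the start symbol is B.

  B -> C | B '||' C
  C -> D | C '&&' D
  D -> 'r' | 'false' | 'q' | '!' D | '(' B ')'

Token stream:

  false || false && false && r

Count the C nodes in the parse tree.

4

[B [B [C [D false]]] || [C [C [C [D false]] && [D false]] && [D r]]]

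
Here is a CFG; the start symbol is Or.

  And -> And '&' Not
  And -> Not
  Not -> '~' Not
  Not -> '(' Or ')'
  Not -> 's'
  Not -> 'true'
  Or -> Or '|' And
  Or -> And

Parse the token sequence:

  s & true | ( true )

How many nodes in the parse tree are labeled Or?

[Or [Or [And [And [Not s]] & [Not true]]] | [And [Not ( [Or [And [Not true]]] )]]]

3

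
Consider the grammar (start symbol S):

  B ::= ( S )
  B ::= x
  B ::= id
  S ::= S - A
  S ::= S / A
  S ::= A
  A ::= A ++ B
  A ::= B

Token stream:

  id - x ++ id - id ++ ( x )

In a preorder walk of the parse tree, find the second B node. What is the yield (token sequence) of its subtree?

x

[S [S [S [A [B id]]] - [A [A [B x]] ++ [B id]]] - [A [A [B id]] ++ [B ( [S [A [B x]]] )]]]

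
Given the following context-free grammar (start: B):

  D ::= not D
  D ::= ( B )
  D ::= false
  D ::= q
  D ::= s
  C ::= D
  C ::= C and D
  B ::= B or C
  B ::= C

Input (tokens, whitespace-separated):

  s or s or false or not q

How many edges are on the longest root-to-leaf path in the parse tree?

[B [B [B [B [C [D s]]] or [C [D s]]] or [C [D false]]] or [C [D not [D q]]]]

6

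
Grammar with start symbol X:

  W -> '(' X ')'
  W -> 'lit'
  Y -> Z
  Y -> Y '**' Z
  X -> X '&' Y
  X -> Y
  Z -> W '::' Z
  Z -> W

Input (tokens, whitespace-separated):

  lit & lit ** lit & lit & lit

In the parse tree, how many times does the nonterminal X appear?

[X [X [X [X [Y [Z [W lit]]]] & [Y [Y [Z [W lit]]] ** [Z [W lit]]]] & [Y [Z [W lit]]]] & [Y [Z [W lit]]]]

4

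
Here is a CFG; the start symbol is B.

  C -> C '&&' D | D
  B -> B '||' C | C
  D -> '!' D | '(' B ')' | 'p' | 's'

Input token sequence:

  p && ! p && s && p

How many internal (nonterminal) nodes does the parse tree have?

[B [C [C [C [C [D p]] && [D ! [D p]]] && [D s]] && [D p]]]

10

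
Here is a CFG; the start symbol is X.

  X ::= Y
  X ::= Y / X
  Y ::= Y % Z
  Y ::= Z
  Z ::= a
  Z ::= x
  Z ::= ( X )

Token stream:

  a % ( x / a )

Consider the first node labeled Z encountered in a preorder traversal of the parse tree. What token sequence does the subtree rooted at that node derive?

a

[X [Y [Y [Z a]] % [Z ( [X [Y [Z x]] / [X [Y [Z a]]]] )]]]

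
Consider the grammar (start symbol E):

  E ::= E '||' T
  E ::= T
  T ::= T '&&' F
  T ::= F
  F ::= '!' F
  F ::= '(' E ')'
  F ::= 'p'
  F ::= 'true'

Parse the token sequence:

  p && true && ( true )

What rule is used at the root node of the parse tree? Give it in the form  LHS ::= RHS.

E ::= T

[E [T [T [T [F p]] && [F true]] && [F ( [E [T [F true]]] )]]]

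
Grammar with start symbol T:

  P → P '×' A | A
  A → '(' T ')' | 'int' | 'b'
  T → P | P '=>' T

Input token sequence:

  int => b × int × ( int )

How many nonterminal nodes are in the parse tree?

[T [P [A int]] => [T [P [P [P [A b]] × [A int]] × [A ( [T [P [A int]]] )]]]]

13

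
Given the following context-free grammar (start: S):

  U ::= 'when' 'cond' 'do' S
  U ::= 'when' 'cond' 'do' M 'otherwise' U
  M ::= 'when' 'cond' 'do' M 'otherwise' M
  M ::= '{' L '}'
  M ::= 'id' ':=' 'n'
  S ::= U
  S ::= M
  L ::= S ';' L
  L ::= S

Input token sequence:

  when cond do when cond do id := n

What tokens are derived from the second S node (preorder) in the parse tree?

[S [U when cond do [S [U when cond do [S [M id := n]]]]]]

when cond do id := n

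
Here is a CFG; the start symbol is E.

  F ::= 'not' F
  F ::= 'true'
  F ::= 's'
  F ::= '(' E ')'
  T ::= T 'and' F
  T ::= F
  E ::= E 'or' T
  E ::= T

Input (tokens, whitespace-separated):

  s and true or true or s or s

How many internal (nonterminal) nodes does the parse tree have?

[E [E [E [E [T [T [F s]] and [F true]]] or [T [F true]]] or [T [F s]]] or [T [F s]]]

14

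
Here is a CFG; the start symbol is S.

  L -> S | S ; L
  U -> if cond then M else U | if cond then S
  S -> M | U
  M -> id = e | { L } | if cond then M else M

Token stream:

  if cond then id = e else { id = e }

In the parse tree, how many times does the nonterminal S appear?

[S [M if cond then [M id = e] else [M { [L [S [M id = e]]] }]]]

2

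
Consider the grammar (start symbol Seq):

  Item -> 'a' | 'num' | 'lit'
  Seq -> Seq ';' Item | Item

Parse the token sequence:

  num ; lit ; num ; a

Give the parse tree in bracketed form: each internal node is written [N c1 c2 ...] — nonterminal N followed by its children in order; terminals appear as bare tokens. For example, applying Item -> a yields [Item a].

[Seq [Seq [Seq [Seq [Item num]] ; [Item lit]] ; [Item num]] ; [Item a]]

Seq
Seq ; Item
Seq ; Item ; Item
Seq ; Item ; Item ; Item
Item ; Item ; Item ; Item
num ; Item ; Item ; Item
num ; lit ; Item ; Item
num ; lit ; num ; Item
num ; lit ; num ; a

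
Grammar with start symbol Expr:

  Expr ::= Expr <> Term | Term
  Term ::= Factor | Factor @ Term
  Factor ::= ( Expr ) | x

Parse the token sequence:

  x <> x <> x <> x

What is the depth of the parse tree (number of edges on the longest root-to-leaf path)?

[Expr [Expr [Expr [Expr [Term [Factor x]]] <> [Term [Factor x]]] <> [Term [Factor x]]] <> [Term [Factor x]]]

6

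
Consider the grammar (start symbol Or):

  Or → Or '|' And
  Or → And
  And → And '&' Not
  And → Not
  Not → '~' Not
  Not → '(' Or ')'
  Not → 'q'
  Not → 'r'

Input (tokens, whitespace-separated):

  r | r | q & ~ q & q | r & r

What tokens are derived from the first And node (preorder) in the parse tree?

r

[Or [Or [Or [Or [And [Not r]]] | [And [Not r]]] | [And [And [And [Not q]] & [Not ~ [Not q]]] & [Not q]]] | [And [And [Not r]] & [Not r]]]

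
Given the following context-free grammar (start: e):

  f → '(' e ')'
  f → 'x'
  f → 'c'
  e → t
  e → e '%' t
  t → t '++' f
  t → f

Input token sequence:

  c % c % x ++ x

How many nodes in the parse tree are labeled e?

3

[e [e [e [t [f c]]] % [t [f c]]] % [t [t [f x]] ++ [f x]]]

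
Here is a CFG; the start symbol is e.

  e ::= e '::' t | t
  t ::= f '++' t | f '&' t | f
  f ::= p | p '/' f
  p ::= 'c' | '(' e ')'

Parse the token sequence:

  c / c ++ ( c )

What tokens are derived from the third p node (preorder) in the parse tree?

( c )

[e [t [f [p c] / [f [p c]]] ++ [t [f [p ( [e [t [f [p c]]]] )]]]]]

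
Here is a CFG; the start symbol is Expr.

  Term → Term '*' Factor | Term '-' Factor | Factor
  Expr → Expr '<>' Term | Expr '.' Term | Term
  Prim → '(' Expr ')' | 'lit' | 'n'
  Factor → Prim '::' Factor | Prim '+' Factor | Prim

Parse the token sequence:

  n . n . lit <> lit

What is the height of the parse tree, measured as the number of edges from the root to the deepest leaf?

7

[Expr [Expr [Expr [Expr [Term [Factor [Prim n]]]] . [Term [Factor [Prim n]]]] . [Term [Factor [Prim lit]]]] <> [Term [Factor [Prim lit]]]]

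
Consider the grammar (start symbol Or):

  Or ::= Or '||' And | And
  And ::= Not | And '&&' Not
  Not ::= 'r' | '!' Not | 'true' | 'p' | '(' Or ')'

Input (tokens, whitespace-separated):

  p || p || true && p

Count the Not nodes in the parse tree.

4

[Or [Or [Or [And [Not p]]] || [And [Not p]]] || [And [And [Not true]] && [Not p]]]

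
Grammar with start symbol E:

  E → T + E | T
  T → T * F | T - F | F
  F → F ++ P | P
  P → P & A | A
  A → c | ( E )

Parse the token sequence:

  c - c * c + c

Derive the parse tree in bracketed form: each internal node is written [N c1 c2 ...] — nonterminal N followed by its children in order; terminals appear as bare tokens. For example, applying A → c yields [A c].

[E [T [T [T [F [P [A c]]]] - [F [P [A c]]]] * [F [P [A c]]]] + [E [T [F [P [A c]]]]]]

E
T + E
T * F + E
T - F * F + E
F - F * F + E
P - F * F + E
A - F * F + E
c - F * F + E
c - P * F + E
c - A * F + E
c - c * F + E
c - c * P + E
c - c * A + E
c - c * c + E
c - c * c + T
c - c * c + F
c - c * c + P
c - c * c + A
c - c * c + c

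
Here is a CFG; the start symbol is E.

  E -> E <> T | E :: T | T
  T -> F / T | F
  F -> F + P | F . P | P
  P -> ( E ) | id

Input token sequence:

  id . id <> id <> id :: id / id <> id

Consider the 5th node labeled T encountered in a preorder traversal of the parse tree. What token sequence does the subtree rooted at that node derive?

id

[E [E [E [E [E [T [F [F [P id]] . [P id]]]] <> [T [F [P id]]]] <> [T [F [P id]]]] :: [T [F [P id]] / [T [F [P id]]]]] <> [T [F [P id]]]]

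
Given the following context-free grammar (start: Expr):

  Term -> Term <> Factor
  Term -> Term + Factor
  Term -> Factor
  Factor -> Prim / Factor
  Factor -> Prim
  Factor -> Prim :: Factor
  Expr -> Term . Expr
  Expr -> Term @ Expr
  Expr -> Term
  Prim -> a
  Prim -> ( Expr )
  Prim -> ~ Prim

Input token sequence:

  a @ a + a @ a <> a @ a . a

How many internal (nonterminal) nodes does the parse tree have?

[Expr [Term [Factor [Prim a]]] @ [Expr [Term [Term [Factor [Prim a]]] + [Factor [Prim a]]] @ [Expr [Term [Term [Factor [Prim a]]] <> [Factor [Prim a]]] @ [Expr [Term [Factor [Prim a]]] . [Expr [Term [Factor [Prim a]]]]]]]]

26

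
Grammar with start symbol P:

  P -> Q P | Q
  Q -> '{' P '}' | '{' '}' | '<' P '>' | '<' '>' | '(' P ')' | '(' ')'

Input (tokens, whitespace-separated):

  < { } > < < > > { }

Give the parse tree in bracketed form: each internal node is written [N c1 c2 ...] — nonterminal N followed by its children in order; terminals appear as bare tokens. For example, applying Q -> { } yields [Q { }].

[P [Q < [P [Q { }]] >] [P [Q < [P [Q < >]] >] [P [Q { }]]]]

P
Q P
< P > P
< Q > P
< { } > P
< { } > Q P
< { } > < P > P
< { } > < Q > P
< { } > < < > > P
< { } > < < > > Q
< { } > < < > > { }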